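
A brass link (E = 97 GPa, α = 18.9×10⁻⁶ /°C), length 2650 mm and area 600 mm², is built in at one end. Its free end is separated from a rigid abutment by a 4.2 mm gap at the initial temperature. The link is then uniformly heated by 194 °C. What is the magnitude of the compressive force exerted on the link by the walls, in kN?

If the wall were absent the link would grow by αΔT L = 18.9×10⁻⁶ × 194 × 2650 = 9.716 mm.
After closing the 4.2 mm clearance, 9.716 − 4.2 = 5.516 mm of expansion remains to be suppressed by the wall.
Compatibility: PL/(AE) = 5.516 mm, so σ = P/A = E × (5.516/2650) = 201.9 MPa.
Force on the wall = σA = 201.9 × 600 mm² = 121.2 kN.

P ≈ 121 kN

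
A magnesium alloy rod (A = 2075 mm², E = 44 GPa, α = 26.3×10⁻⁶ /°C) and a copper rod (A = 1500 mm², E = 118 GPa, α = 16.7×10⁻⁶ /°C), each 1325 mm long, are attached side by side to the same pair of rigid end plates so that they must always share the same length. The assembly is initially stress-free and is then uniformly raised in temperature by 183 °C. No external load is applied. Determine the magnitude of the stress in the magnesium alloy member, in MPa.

Equilibrium of a rigid end plate with no external load gives equal and opposite internal forces ±P in the two members. Since α_{magnesium alloy} > α_{copper}, heating drives the magnesium alloy into compression and the copper into tension.
Compatibility of the two members (thermal + elastic change equal): (α₁ − α₂)ΔT = P·[1/(A₁E₁) + 1/(A₂E₂)].
|α₁ − α₂|·ΔT = 9.6×10⁻⁶ × 183 = 0.001757.
1/(A₁E₁) + 1/(A₂E₂) = 1/(2075×44×10³) + 1/(1500×118×10³) = 1.66×10⁻⁸ N⁻¹.
P = 0.001757 / 1.66×10⁻⁸ = 105800 N = 105.8 kN.
σ_{magnesium alloy} = P/A₁ = 105800/2075 = 50.99 MPa, compressive.

σ ≈ 51 MPa (compressive)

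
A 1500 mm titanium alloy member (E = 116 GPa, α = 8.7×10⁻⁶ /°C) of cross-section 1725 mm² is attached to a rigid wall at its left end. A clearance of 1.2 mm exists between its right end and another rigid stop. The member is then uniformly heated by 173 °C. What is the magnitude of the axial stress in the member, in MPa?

σ ≈ 81.8 MPa (compressive)

Free thermal elongation = αΔT L = 8.7×10⁻⁶ × 173 × 1500 = 2.258 mm.
The gap closes (δ_free > 1.2 mm) and the wall then resists a further 2.258 − 1.2 = 1.058 mm of expansion.
So σ = E(δ_free − g)/L = 116×10³ × 1.058/1500 = 81.79 MPa.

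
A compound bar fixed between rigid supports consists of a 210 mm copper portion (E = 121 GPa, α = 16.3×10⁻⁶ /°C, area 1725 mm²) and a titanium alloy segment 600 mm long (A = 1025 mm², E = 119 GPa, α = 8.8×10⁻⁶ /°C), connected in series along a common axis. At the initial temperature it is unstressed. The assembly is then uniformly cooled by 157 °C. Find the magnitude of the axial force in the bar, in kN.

P ≈ 231 kN (tensile)

If the supports were absent, the total length change would be Σ αᵢΔT Lᵢ = 16.3×10⁻⁶×157×210 + 8.8×10⁻⁶×157×600 = 1.366 mm.
The walls prevent any net length change, so an axial force P (same in every segment) develops. Compatibility: P · Σ Lᵢ/(AᵢEᵢ) = δ_free.
The series flexibility is Σ Lᵢ/(AᵢEᵢ) = 210/(1725×121×10³) + 600/(1025×119×10³) = 5.925×10⁻⁶ mm/N.
Hence P = δ_free / Σ(L/AE) = 1.366/5.925×10⁻⁶ = 230.6 kN (tensile).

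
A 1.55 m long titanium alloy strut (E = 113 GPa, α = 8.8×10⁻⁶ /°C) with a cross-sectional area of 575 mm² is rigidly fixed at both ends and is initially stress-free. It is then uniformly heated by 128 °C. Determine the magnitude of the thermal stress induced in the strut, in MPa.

With length fixed, the mechanical strain must cancel the thermal strain αΔT = 8.8×10⁻⁶ × 128 = 1126.4×10⁻⁶.
Hence σ = E·αΔT = 113×10³ × 1126.4×10⁻⁶ = 127.3 MPa, compressive.

σ ≈ 127 MPa (compressive)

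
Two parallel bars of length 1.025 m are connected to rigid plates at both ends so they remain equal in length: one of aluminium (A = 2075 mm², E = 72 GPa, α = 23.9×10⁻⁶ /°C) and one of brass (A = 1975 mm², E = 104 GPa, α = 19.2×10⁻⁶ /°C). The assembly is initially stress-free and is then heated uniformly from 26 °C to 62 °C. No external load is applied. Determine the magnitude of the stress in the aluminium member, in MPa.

σ ≈ 7.05 MPa (compressive)

Both members must finish at the same length. With the larger α, the aluminium tends to over-expand; the plates restrain it, putting the aluminium in compression and the brass in tension. With no external load the two internal forces are equal and opposite, magnitude P.
Compatibility of the two members (thermal + elastic change equal): (α₁ − α₂)ΔT = P·[1/(A₁E₁) + 1/(A₂E₂)].
|α₁ − α₂|·ΔT = 4.7×10⁻⁶ × 36 = 0.0001692.
1/(A₁E₁) + 1/(A₂E₂) = 1/(2075×72×10³) + 1/(1975×104×10³) = 1.156×10⁻⁸ N⁻¹.
P = 0.0001692 / 1.156×10⁻⁸ = 14630 N = 14.63 kN.
σ_{aluminium} = P/A₁ = 14630/2075 = 7.053 MPa, compressive.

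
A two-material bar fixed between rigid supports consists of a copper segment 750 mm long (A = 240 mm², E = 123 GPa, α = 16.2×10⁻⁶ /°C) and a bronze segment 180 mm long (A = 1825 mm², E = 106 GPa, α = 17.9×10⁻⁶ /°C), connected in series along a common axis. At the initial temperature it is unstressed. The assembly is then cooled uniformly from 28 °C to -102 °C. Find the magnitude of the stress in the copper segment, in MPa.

σ ≈ 316 MPa (tensile)

Free thermal contraction of the whole bar: Σ αᵢΔT Lᵢ = 16.2×10⁻⁶×130×750 + 17.9×10⁻⁶×130×180 = 1.998 mm.
The walls prevent any net length change, so an axial force P (same in every segment) develops. Compatibility: P · Σ Lᵢ/(AᵢEᵢ) = δ_free.
The series flexibility is Σ Lᵢ/(AᵢEᵢ) = 750/(240×123×10³) + 180/(1825×106×10³) = 2.634×10⁻⁵ mm/N.
Hence P = δ_free / Σ(L/AE) = 1.998/2.634×10⁻⁵ = 75.88 kN (tensile).
σ_{copper} = P / A = 75880 / 240 = 316.2 MPa.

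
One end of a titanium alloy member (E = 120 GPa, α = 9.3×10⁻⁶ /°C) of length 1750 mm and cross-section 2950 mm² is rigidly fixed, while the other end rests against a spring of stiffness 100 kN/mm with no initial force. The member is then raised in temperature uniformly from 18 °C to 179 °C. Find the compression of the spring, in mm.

δ ≈ 1.75 mm

Free thermal expansion: δ_free = αΔT L = 9.3×10⁻⁶ × 161 × 1750 = 2.62 mm.
Let P be the compressive force at the spring. The member shortens elastically by PL/(AE) and the spring compresses by P/k; together these equal δ_free.
So P = δ_free / [L/(AE) + 1/k] = 2.62 / [ 1750/(2950×120×10³) + 1/(100×10³) ].
P = 2.62 / 1.494×10⁻⁵ = 175300 N.
Spring compression = P/k = 175300/(100×10³) = 1.753 mm.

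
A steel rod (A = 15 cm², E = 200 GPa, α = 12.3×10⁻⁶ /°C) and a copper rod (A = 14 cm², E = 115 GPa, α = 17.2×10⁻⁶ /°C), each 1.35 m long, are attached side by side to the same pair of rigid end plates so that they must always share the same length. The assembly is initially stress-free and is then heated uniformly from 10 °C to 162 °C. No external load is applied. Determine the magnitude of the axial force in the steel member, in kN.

Both members must finish at the same length. With the larger α, the copper tends to over-expand; the plates restrain it, putting the copper in compression and the steel in tension. With no external load the two internal forces are equal and opposite, magnitude P.
Setting the final lengths equal and cancelling L: (α₁ − α₂)ΔT = P/(A₁E₁) + P/(A₂E₂).
|α₁ − α₂|·ΔT = 4.9×10⁻⁶ × 152 = 0.0007448.
1/(A₁E₁) + 1/(A₂E₂) = 1/(1500×200×10³) + 1/(1400×115×10³) = 9.545×10⁻⁹ N⁻¹.
P = 0.0007448 / 9.545×10⁻⁹ = 78030 N = 78.03 kN.

P ≈ 78 kN (tensile in the steel)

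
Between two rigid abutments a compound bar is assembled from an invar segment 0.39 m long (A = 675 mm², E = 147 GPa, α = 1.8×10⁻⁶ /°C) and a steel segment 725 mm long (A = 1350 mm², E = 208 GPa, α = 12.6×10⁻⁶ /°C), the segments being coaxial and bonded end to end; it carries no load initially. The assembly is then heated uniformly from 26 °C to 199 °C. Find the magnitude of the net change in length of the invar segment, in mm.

|ΔL| ≈ 0.906 mm

If the supports were absent, the total length change would be Σ αᵢΔT Lᵢ = 1.8×10⁻⁶×173×390 + 12.6×10⁻⁶×173×725 = 1.702 mm.
The walls prevent any net length change, so an axial force P (same in every segment) develops. Compatibility: P · Σ Lᵢ/(AᵢEᵢ) = δ_free.
Σ Lᵢ/(AᵢEᵢ) = 390/(675×147×10³) + 725/(1350×208×10³) = 6.512×10⁻⁶ mm/N.
Hence P = δ_free / Σ(L/AE) = 1.702/6.512×10⁻⁶ = 261.3 kN (compressive).
For the invar segment, free thermal change = 1.8×10⁻⁶×173×390 = 0.1214 mm and elastic change from P = 261300×390/(675×147×10³) = 1.027 mm; these oppose, so the net change is 0.906 mm (segment shortens).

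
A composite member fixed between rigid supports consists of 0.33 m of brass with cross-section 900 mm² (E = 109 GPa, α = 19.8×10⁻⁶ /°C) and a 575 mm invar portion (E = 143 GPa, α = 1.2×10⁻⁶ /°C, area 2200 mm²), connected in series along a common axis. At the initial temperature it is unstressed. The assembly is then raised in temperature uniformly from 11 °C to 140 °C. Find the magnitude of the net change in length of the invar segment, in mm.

With the walls removed the bar would change length by δ_free = Σ αᵢΔT Lᵢ = 19.8×10⁻⁶×129×330 + 1.2×10⁻⁶×129×575 = 0.9319 mm.
The walls prevent any net length change, so an axial force P (same in every segment) develops. Compatibility: P · Σ Lᵢ/(AᵢEᵢ) = δ_free.
Σ Lᵢ/(AᵢEᵢ) = 330/(900×109×10³) + 575/(2200×143×10³) = 5.192×10⁻⁶ mm/N.
P = 0.9319 / 5.192×10⁻⁶ = 179500 N = 179.5 kN, compressive.
For the invar segment, free thermal change = 1.2×10⁻⁶×129×575 = 0.08901 mm and elastic change from P = 179500×575/(2200×143×10³) = 0.3281 mm; these oppose, so the net change is 0.239 mm (segment shortens).

|ΔL| ≈ 0.239 mm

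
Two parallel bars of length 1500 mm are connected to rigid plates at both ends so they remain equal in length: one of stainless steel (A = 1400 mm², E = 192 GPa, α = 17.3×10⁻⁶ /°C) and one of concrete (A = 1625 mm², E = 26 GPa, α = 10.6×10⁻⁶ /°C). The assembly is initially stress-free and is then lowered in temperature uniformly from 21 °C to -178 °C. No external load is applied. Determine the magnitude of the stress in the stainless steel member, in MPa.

σ ≈ 34.8 MPa (tensile)

Equilibrium of a rigid end plate with no external load gives equal and opposite internal forces ±P in the two members. Since α_{stainless steel} > α_{concrete}, cooling drives the stainless steel into tension and the concrete into compression.
Equating the net (thermal + elastic) strains gives |α₁ − α₂|·ΔT = P·[1/(A₁E₁) + 1/(A₂E₂)].
|α₁ − α₂|·ΔT = 6.7×10⁻⁶ × 199 = 0.001333.
1/(A₁E₁) + 1/(A₂E₂) = 1/(1400×192×10³) + 1/(1625×26×10³) = 2.739×10⁻⁸ N⁻¹.
P = 0.001333 / 2.739×10⁻⁸ = 48680 N = 48.68 kN.
σ_{stainless steel} = P/A₁ = 48680/1400 = 34.77 MPa, tensile.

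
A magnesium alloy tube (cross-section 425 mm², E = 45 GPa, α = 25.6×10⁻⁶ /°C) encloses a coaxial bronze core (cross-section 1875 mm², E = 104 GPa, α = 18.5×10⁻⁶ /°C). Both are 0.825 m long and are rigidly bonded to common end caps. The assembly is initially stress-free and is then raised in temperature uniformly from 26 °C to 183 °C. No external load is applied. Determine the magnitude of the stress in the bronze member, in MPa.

Equilibrium of a rigid end plate with no external load gives equal and opposite internal forces ±P in the two members. Since α_{magnesium alloy} > α_{bronze}, heating drives the magnesium alloy into compression and the bronze into tension.
Compatibility of the two members (thermal + elastic change equal): (α₁ − α₂)ΔT = P·[1/(A₁E₁) + 1/(A₂E₂)].
|α₁ − α₂|·ΔT = 7.1×10⁻⁶ × 157 = 0.001115.
1/(A₁E₁) + 1/(A₂E₂) = 1/(425×45×10³) + 1/(1875×104×10³) = 5.742×10⁻⁸ N⁻¹.
P = 0.001115 / 5.742×10⁻⁸ = 19410 N = 19.41 kN.
σ_{bronze} = P/A₂ = 19410/1875 = 10.35 MPa, tensile.

σ ≈ 10.4 MPa (tensile)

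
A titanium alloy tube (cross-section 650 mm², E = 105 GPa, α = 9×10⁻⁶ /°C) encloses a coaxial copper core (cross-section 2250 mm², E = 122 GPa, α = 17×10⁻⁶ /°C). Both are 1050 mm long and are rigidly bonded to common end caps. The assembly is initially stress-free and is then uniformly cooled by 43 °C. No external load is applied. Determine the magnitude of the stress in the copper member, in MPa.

σ ≈ 8.36 MPa (tensile)

Both members must finish at the same length. With the larger α, the copper tends to over-contract; the plates restrain it, putting the copper in tension and the titanium alloy in compression. With no external load the two internal forces are equal and opposite, magnitude P.
Compatibility of the two members (thermal + elastic change equal): (α₁ − α₂)ΔT = P·[1/(A₁E₁) + 1/(A₂E₂)].
|α₁ − α₂|·ΔT = 8×10⁻⁶ × 43 = 0.000344.
1/(A₁E₁) + 1/(A₂E₂) = 1/(650×105×10³) + 1/(2250×122×10³) = 1.83×10⁻⁸ N⁻¹.
P = 0.000344 / 1.83×10⁻⁸ = 18800 N = 18.8 kN.
σ_{copper} = P/A₂ = 18800/2250 = 8.357 MPa, tensile.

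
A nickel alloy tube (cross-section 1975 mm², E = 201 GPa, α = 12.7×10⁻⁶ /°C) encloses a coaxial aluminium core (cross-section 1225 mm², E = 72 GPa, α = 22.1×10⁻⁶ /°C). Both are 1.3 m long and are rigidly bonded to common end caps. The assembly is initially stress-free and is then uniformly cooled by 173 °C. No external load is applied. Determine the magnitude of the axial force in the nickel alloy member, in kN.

The aluminium has the larger α, so on cooling it would change length more than the nickel alloy if both were free. The rigid plates force a common final length, so the aluminium is put into tension and the nickel alloy into compression, with equal and opposite forces P (no external load).
Setting the final lengths equal and cancelling L: (α₁ − α₂)ΔT = P/(A₁E₁) + P/(A₂E₂).
|α₁ − α₂|·ΔT = 9.4×10⁻⁶ × 173 = 0.001626.
1/(A₁E₁) + 1/(A₂E₂) = 1/(1975×201×10³) + 1/(1225×72×10³) = 1.386×10⁻⁸ N⁻¹.
P = 0.001626 / 1.386×10⁻⁸ = 117400 N = 117.4 kN.

P ≈ 117 kN (compressive in the nickel alloy)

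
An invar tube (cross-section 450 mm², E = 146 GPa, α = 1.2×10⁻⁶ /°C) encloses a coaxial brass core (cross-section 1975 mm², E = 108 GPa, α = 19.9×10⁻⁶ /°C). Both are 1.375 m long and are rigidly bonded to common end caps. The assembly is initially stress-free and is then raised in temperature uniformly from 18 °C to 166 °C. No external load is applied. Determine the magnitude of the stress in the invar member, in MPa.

Equilibrium of a rigid end plate with no external load gives equal and opposite internal forces ±P in the two members. Since α_{brass} > α_{invar}, heating drives the brass into compression and the invar into tension.
Equating the net (thermal + elastic) strains gives |α₁ − α₂|·ΔT = P·[1/(A₁E₁) + 1/(A₂E₂)].
|α₁ − α₂|·ΔT = 18.7×10⁻⁶ × 148 = 0.002768.
1/(A₁E₁) + 1/(A₂E₂) = 1/(450×146×10³) + 1/(1975×108×10³) = 1.991×10⁻⁸ N⁻¹.
So P = 0.002768 / 1.991×10⁻⁸ = 139 kN.
σ_{invar} = P/A₁ = 139000/450 = 308.9 MPa, tensile.

σ ≈ 309 MPa (tensile)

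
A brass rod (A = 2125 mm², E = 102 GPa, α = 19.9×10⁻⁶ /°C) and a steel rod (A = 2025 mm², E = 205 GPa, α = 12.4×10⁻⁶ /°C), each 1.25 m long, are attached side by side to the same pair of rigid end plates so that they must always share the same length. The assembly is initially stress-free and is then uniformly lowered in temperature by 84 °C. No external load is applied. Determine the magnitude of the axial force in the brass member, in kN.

P ≈ 89.7 kN (tensile in the brass)

Equilibrium of a rigid end plate with no external load gives equal and opposite internal forces ±P in the two members. Since α_{brass} > α_{steel}, cooling drives the brass into tension and the steel into compression.
Setting the final lengths equal and cancelling L: (α₁ − α₂)ΔT = P/(A₁E₁) + P/(A₂E₂).
|α₁ − α₂|·ΔT = 7.5×10⁻⁶ × 84 = 0.00063.
1/(A₁E₁) + 1/(A₂E₂) = 1/(2125×102×10³) + 1/(2025×205×10³) = 7.023×10⁻⁹ N⁻¹.
P = 0.00063 / 7.023×10⁻⁹ = 89710 N = 89.71 kN.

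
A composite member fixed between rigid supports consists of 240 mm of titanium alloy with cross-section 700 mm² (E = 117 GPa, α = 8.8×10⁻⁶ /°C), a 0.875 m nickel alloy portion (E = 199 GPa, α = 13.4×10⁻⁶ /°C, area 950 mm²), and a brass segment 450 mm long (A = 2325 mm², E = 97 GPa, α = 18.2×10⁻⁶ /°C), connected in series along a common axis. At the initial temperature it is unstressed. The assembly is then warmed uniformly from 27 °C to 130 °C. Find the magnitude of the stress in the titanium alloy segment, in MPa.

If the supports were absent, the total length change would be Σ αᵢΔT Lᵢ = 8.8×10⁻⁶×103×240 + 13.4×10⁻⁶×103×875 + 18.2×10⁻⁶×103×450 = 2.269 mm.
The rigid supports impose zero overall length change; the single axial force P common to all segments must satisfy P Σ Lᵢ/(AᵢEᵢ) = δ_free.
The series flexibility is Σ Lᵢ/(AᵢEᵢ) = 240/(700×117×10³) + 875/(950×199×10³) + 450/(2325×97×10³) = 9.554×10⁻⁶ mm/N.
Hence P = δ_free / Σ(L/AE) = 2.269/9.554×10⁻⁶ = 237.5 kN (compressive).
σ_{titanium alloy} = P / A = 237500 / 700 = 339.2 MPa.

σ ≈ 339 MPa (compressive)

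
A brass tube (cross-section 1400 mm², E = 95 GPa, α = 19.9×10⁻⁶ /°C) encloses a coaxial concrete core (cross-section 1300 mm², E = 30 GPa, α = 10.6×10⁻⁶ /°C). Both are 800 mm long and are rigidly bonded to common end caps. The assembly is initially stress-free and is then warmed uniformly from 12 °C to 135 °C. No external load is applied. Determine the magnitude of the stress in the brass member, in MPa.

σ ≈ 24.6 MPa (compressive)

Both members must finish at the same length. With the larger α, the brass tends to over-expand; the plates restrain it, putting the brass in compression and the concrete in tension. With no external load the two internal forces are equal and opposite, magnitude P.
Setting the final lengths equal and cancelling L: (α₁ − α₂)ΔT = P/(A₁E₁) + P/(A₂E₂).
|α₁ − α₂|·ΔT = 9.3×10⁻⁶ × 123 = 0.001144.
1/(A₁E₁) + 1/(A₂E₂) = 1/(1400×95×10³) + 1/(1300×30×10³) = 3.316×10⁻⁸ N⁻¹.
So P = 0.001144 / 3.316×10⁻⁸ = 34.5 kN.
σ_{brass} = P/A₁ = 34500/1400 = 24.64 MPa, compressive.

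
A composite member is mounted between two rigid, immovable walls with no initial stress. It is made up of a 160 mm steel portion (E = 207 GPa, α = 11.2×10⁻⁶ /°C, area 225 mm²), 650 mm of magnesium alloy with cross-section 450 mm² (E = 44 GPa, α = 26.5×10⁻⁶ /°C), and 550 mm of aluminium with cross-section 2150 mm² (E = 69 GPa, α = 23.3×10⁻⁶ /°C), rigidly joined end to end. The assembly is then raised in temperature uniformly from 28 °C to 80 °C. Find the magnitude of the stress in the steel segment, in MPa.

Free thermal expansion of the whole bar: Σ αᵢΔT Lᵢ = 11.2×10⁻⁶×52×160 + 26.5×10⁻⁶×52×650 + 23.3×10⁻⁶×52×550 = 1.655 mm.
The rigid supports impose zero overall length change; the single axial force P common to all segments must satisfy P Σ Lᵢ/(AᵢEᵢ) = δ_free.
Σ Lᵢ/(AᵢEᵢ) = 160/(225×207×10³) + 650/(450×44×10³) + 550/(2150×69×10³) = 3.997×10⁻⁵ mm/N.
So P = 1.655 / 3.997×10⁻⁵ = 41.41 kN, compressive.
σ_{steel} = P / A = 41410 / 225 = 184.1 MPa.

σ ≈ 184 MPa (compressive)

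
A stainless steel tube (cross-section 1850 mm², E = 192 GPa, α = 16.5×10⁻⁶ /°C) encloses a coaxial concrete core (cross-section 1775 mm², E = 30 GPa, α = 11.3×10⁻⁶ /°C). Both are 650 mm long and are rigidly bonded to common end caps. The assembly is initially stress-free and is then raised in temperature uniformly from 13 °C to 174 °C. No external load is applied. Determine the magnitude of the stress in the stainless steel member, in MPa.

σ ≈ 21 MPa (compressive)

Equilibrium of a rigid end plate with no external load gives equal and opposite internal forces ±P in the two members. Since α_{stainless steel} > α_{concrete}, heating drives the stainless steel into compression and the concrete into tension.
Setting the final lengths equal and cancelling L: (α₁ − α₂)ΔT = P/(A₁E₁) + P/(A₂E₂).
|α₁ − α₂|·ΔT = 5.2×10⁻⁶ × 161 = 0.0008372.
1/(A₁E₁) + 1/(A₂E₂) = 1/(1850×192×10³) + 1/(1775×30×10³) = 2.159×10⁻⁸ N⁻¹.
So P = 0.0008372 / 2.159×10⁻⁸ = 38.77 kN.
σ_{stainless steel} = P/A₁ = 38770/1850 = 20.96 MPa, compressive.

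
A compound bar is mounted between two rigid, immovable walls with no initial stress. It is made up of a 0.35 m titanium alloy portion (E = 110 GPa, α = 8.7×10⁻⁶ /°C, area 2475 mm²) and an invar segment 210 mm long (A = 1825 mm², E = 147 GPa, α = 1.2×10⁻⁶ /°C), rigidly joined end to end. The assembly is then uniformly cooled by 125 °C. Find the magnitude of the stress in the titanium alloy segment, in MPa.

If the supports were absent, the total length change would be Σ αᵢΔT Lᵢ = 8.7×10⁻⁶×125×350 + 1.2×10⁻⁶×125×210 = 0.4121 mm.
The rigid supports impose zero overall length change; the single axial force P common to all segments must satisfy P Σ Lᵢ/(AᵢEᵢ) = δ_free.
Σ Lᵢ/(AᵢEᵢ) = 350/(2475×110×10³) + 210/(1825×147×10³) = 2.068×10⁻⁶ mm/N.
Hence P = δ_free / Σ(L/AE) = 0.4121/2.068×10⁻⁶ = 199.3 kN (tensile).
σ_{titanium alloy} = P / A = 199300 / 2475 = 80.51 MPa.

σ ≈ 80.5 MPa (tensile)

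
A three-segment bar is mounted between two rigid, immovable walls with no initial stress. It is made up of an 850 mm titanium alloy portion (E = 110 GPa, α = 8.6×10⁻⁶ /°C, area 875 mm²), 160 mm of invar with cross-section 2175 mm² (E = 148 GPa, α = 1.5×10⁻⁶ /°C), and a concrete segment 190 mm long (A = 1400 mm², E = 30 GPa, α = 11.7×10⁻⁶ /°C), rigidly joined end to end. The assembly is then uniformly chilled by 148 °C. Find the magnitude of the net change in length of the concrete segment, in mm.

With the walls removed the bar would change length by δ_free = Σ αᵢΔT Lᵢ = 8.6×10⁻⁶×148×850 + 1.5×10⁻⁶×148×160 + 11.7×10⁻⁶×148×190 = 1.446 mm.
The rigid supports impose zero overall length change; the single axial force P common to all segments must satisfy P Σ Lᵢ/(AᵢEᵢ) = δ_free.
Σ Lᵢ/(AᵢEᵢ) = 850/(875×110×10³) + 160/(2175×148×10³) + 190/(1400×30×10³) = 1.385×10⁻⁵ mm/N.
Hence P = δ_free / Σ(L/AE) = 1.446/1.385×10⁻⁵ = 104.4 kN (tensile).
For the concrete segment, free thermal change = 11.7×10⁻⁶×148×190 = 0.329 mm and elastic change from P = 104400×190/(1400×30×10³) = 0.4724 mm; these oppose, so the net change is 0.143 mm (segment lengthens).

|ΔL| ≈ 0.143 mm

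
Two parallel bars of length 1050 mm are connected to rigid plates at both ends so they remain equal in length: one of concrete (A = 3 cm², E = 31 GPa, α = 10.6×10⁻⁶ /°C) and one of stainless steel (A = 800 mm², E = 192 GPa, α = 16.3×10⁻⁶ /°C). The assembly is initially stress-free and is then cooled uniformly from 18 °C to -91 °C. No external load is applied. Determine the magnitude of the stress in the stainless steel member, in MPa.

Both members must finish at the same length. With the larger α, the stainless steel tends to over-contract; the plates restrain it, putting the stainless steel in tension and the concrete in compression. With no external load the two internal forces are equal and opposite, magnitude P.
Equating the net (thermal + elastic) strains gives |α₁ − α₂|·ΔT = P·[1/(A₁E₁) + 1/(A₂E₂)].
|α₁ − α₂|·ΔT = 5.7×10⁻⁶ × 109 = 0.0006213.
1/(A₁E₁) + 1/(A₂E₂) = 1/(300×31×10³) + 1/(800×192×10³) = 1.14×10⁻⁷ N⁻¹.
So P = 0.0006213 / 1.14×10⁻⁷ = 5.448 kN.
σ_{stainless steel} = P/A₂ = 5448/800 = 6.81 MPa, tensile.

σ ≈ 6.81 MPa (tensile)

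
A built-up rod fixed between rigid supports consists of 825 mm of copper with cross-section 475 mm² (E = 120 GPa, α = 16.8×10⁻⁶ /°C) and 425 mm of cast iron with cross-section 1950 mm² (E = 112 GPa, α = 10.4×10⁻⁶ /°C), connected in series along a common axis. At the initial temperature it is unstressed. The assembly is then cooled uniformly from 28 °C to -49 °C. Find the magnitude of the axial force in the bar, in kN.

If the supports were absent, the total length change would be Σ αᵢΔT Lᵢ = 16.8×10⁻⁶×77×825 + 10.4×10⁻⁶×77×425 = 1.408 mm.
The rigid supports impose zero overall length change; the single axial force P common to all segments must satisfy P Σ Lᵢ/(AᵢEᵢ) = δ_free.
Σ Lᵢ/(AᵢEᵢ) = 825/(475×120×10³) + 425/(1950×112×10³) = 1.642×10⁻⁵ mm/N.
P = 1.408 / 1.642×10⁻⁵ = 85720 N = 85.72 kN, tensile.

P ≈ 85.7 kN (tensile)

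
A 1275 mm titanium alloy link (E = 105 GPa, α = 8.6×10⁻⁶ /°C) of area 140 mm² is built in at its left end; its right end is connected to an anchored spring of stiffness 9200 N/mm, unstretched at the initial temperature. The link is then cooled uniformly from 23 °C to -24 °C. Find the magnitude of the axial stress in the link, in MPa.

σ ≈ 18.8 MPa (tensile)

The unrestrained thermal change is αΔT L = 8.6×10⁻⁶ × 47 × 1275 = 0.5154 mm.
Let P be the tensile force in the spring. The link extends elastically by PL/(AE) and the spring stretches by P/k; together these equal δ_free.
So P = δ_free / [L/(AE) + 1/k] = 0.5154 / [ 1275/(140×105×10³) + 1/(9200) ].
P = 0.5154 / 0.0001954 = 2637 N.
σ = P/A = 2637/140 = 18.84 MPa.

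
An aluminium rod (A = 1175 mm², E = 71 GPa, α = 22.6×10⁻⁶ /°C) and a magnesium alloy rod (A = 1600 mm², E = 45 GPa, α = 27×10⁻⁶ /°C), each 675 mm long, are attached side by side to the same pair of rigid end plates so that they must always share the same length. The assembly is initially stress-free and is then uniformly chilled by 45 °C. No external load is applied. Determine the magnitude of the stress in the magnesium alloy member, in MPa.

The magnesium alloy has the larger α, so on cooling it would change length more than the aluminium if both were free. The rigid plates force a common final length, so the magnesium alloy is put into tension and the aluminium into compression, with equal and opposite forces P (no external load).
Equating the net (thermal + elastic) strains gives |α₁ − α₂|·ΔT = P·[1/(A₁E₁) + 1/(A₂E₂)].
|α₁ − α₂|·ΔT = 4.4×10⁻⁶ × 45 = 0.000198.
1/(A₁E₁) + 1/(A₂E₂) = 1/(1175×71×10³) + 1/(1600×45×10³) = 2.588×10⁻⁸ N⁻¹.
So P = 0.000198 / 2.588×10⁻⁸ = 7.652 kN.
σ_{magnesium alloy} = P/A₂ = 7652/1600 = 4.782 MPa, tensile.

σ ≈ 4.78 MPa (tensile)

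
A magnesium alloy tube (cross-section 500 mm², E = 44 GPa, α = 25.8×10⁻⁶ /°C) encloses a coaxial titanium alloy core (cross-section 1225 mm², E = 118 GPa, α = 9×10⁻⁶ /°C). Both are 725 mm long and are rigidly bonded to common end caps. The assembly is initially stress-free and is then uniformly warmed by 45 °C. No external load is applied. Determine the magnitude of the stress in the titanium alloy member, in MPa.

σ ≈ 11.8 MPa (tensile)

Both members must finish at the same length. With the larger α, the magnesium alloy tends to over-expand; the plates restrain it, putting the magnesium alloy in compression and the titanium alloy in tension. With no external load the two internal forces are equal and opposite, magnitude P.
Equating the net (thermal + elastic) strains gives |α₁ − α₂|·ΔT = P·[1/(A₁E₁) + 1/(A₂E₂)].
|α₁ − α₂|·ΔT = 16.8×10⁻⁶ × 45 = 0.000756.
1/(A₁E₁) + 1/(A₂E₂) = 1/(500×44×10³) + 1/(1225×118×10³) = 5.237×10⁻⁸ N⁻¹.
P = 0.000756 / 5.237×10⁻⁸ = 14440 N = 14.44 kN.
σ_{titanium alloy} = P/A₂ = 14440/1225 = 11.78 MPa, tensile.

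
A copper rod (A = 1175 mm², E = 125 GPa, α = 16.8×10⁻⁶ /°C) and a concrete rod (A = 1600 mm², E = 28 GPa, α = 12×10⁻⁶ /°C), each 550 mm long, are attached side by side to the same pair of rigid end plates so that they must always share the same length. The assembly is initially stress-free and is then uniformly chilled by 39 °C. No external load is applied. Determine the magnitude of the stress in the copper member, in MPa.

σ ≈ 5.47 MPa (tensile)

Equilibrium of a rigid end plate with no external load gives equal and opposite internal forces ±P in the two members. Since α_{copper} > α_{concrete}, cooling drives the copper into tension and the concrete into compression.
Equating the net (thermal + elastic) strains gives |α₁ − α₂|·ΔT = P·[1/(A₁E₁) + 1/(A₂E₂)].
|α₁ − α₂|·ΔT = 4.8×10⁻⁶ × 39 = 0.0001872.
1/(A₁E₁) + 1/(A₂E₂) = 1/(1175×125×10³) + 1/(1600×28×10³) = 2.913×10⁻⁸ N⁻¹.
P = 0.0001872 / 2.913×10⁻⁸ = 6426 N = 6.426 kN.
σ_{copper} = P/A₁ = 6426/1175 = 5.469 MPa, tensile.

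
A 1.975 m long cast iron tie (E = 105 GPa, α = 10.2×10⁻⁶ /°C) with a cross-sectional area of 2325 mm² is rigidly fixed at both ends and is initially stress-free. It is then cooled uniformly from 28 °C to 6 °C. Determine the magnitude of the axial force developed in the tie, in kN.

P ≈ 54.8 kN (tensile)

The ends cannot move, so σ = EαΔT = 105×10³ × 10.2×10⁻⁶ × 22 = 23.56 MPa.
Then P = σA = 23.56 × 2325 mm² = 54.78 kN, tensile.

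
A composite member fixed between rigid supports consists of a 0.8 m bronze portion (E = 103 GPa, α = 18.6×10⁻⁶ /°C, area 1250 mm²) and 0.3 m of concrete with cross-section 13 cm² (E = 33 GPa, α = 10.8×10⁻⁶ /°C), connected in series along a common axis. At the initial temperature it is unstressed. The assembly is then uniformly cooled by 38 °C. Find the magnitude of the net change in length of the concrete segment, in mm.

If the supports were absent, the total length change would be Σ αᵢΔT Lᵢ = 18.6×10⁻⁶×38×800 + 10.8×10⁻⁶×38×300 = 0.6886 mm.
The rigid supports impose zero overall length change; the single axial force P common to all segments must satisfy P Σ Lᵢ/(AᵢEᵢ) = δ_free.
The series flexibility is Σ Lᵢ/(AᵢEᵢ) = 800/(1250×103×10³) + 300/(1300×33×10³) = 1.321×10⁻⁵ mm/N.
Hence P = δ_free / Σ(L/AE) = 0.6886/1.321×10⁻⁵ = 52.14 kN (tensile).
For the concrete segment, free thermal change = 10.8×10⁻⁶×38×300 = 0.1231 mm and elastic change from P = 52140×300/(1300×33×10³) = 0.3646 mm; these oppose, so the net change is 0.241 mm (segment lengthens).

|ΔL| ≈ 0.241 mm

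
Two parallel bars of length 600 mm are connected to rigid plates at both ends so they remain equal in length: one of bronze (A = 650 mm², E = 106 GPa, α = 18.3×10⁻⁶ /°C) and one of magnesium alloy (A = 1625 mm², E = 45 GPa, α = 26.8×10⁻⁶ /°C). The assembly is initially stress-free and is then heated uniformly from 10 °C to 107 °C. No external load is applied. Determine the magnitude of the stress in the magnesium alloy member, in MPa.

σ ≈ 18 MPa (compressive)

Equilibrium of a rigid end plate with no external load gives equal and opposite internal forces ±P in the two members. Since α_{magnesium alloy} > α_{bronze}, heating drives the magnesium alloy into compression and the bronze into tension.
Setting the final lengths equal and cancelling L: (α₁ − α₂)ΔT = P/(A₁E₁) + P/(A₂E₂).
|α₁ − α₂|·ΔT = 8.5×10⁻⁶ × 97 = 0.0008245.
1/(A₁E₁) + 1/(A₂E₂) = 1/(650×106×10³) + 1/(1625×45×10³) = 2.819×10⁻⁸ N⁻¹.
So P = 0.0008245 / 2.819×10⁻⁸ = 29.25 kN.
σ_{magnesium alloy} = P/A₂ = 29250/1625 = 18 MPa, compressive.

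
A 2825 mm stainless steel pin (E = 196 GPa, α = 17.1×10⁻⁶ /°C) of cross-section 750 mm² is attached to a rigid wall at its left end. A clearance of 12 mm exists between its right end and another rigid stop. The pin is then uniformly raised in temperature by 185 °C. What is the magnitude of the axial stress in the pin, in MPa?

σ ≈ 0 MPa

Free thermal elongation = αΔT L = 17.1×10⁻⁶ × 185 × 2825 = 8.937 mm.
Since δ_free = 8.94 mm is less than the 12 mm gap, the pin never touches the wall. No axial force develops.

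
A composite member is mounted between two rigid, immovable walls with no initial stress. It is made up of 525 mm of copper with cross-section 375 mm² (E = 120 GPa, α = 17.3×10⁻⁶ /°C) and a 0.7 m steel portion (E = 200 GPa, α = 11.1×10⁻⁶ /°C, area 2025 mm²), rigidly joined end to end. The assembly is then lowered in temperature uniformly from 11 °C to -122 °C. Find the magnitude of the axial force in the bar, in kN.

P ≈ 167 kN (tensile)

Free thermal contraction of the whole bar: Σ αᵢΔT Lᵢ = 17.3×10⁻⁶×133×525 + 11.1×10⁻⁶×133×700 = 2.241 mm.
Since the ends are fixed, an axial force P builds up, equal in every segment, with P · Σ Lᵢ/(AᵢEᵢ) = δ_free.
Σ Lᵢ/(AᵢEᵢ) = 525/(375×120×10³) + 700/(2025×200×10³) = 1.34×10⁻⁵ mm/N.
P = 2.241 / 1.34×10⁻⁵ = 167300 N = 167.3 kN, tensile.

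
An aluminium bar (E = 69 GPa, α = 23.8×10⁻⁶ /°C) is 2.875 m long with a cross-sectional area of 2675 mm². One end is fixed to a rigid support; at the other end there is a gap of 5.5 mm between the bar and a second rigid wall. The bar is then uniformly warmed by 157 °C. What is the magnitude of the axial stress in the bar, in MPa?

σ ≈ 126 MPa (compressive)

If the wall were absent the bar would grow by αΔT L = 23.8×10⁻⁶ × 157 × 2875 = 10.74 mm.
After closing the 5.5 mm clearance, 10.74 − 5.5 = 5.243 mm of expansion remains to be suppressed by the wall.
That suppressed elongation corresponds to σ = E·Δ/L = 69×10³ × 5.243/2875 = 125.8 MPa.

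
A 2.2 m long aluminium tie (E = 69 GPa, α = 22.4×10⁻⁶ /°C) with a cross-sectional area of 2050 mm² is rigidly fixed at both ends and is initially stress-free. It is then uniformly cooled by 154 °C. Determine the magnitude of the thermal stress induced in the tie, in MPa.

The supports are rigid, so the total axial strain is zero. The restrained thermal strain is ε = αΔT = 22.4×10⁻⁶ × 154 = 3449.6×10⁻⁶.
σ = EαΔT = 69×10³ × 22.4×10⁻⁶ × 154 = 238 MPa (tensile; the tie is trying to contract).

σ ≈ 238 MPa (tensile)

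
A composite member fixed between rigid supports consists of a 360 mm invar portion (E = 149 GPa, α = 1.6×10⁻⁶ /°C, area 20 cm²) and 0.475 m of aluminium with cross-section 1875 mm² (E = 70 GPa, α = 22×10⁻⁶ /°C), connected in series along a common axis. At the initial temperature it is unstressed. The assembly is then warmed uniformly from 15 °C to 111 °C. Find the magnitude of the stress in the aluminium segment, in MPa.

Free thermal expansion of the whole bar: Σ αᵢΔT Lᵢ = 1.6×10⁻⁶×96×360 + 22×10⁻⁶×96×475 = 1.058 mm.
Since the ends are fixed, an axial force P builds up, equal in every segment, with P · Σ Lᵢ/(AᵢEᵢ) = δ_free.
The series flexibility is Σ Lᵢ/(AᵢEᵢ) = 360/(2000×149×10³) + 475/(1875×70×10³) = 4.827×10⁻⁶ mm/N.
P = 1.058 / 4.827×10⁻⁶ = 219300 N = 219.3 kN, compressive.
σ_{aluminium} = P / A = 219300 / 1875 = 117 MPa.

σ ≈ 117 MPa (compressive)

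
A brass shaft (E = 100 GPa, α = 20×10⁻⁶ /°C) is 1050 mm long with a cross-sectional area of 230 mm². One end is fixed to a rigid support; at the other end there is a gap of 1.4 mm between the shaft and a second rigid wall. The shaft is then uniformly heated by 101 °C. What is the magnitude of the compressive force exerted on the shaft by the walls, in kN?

Unrestrained expansion: δ_free = αΔT L = 20×10⁻⁶ × 101 × 1050 = 2.121 mm.
This exceeds the 1.4 mm gap, so the wall pushes back. The portion of expansion that must be recovered elastically is δ_free − gap = 2.121 − 1.4 = 0.721 mm.
Compatibility: PL/(AE) = 0.721 mm, so σ = P/A = E × (0.721/1050) = 68.67 MPa.
Force on the wall = σA = 68.67 × 230 mm² = 15.79 kN.

P ≈ 15.8 kN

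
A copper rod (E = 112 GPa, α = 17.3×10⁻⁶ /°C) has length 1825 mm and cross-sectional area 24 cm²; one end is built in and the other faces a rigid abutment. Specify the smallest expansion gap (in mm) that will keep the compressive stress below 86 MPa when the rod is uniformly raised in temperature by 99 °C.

Free expansion if unrestrained: δ_free = αΔT L = 17.3×10⁻⁶ × 99 × 1825 = 3.126 mm.
A stress of 86 MPa corresponds to the wall pushing the rod back by σL/E = 86×1825/(112×10³) = 1.401 mm.
So the gap has to take up the difference, g_min = δ_free − σL/E = 3.126 − 1.401 = 1.724 mm.

g ≈ 1.72 mm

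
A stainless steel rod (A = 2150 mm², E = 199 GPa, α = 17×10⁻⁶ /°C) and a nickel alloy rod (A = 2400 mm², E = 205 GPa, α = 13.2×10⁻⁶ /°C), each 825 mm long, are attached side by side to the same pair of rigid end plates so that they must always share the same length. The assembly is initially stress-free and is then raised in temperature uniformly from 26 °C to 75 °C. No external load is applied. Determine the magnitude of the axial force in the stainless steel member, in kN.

The stainless steel has the larger α, so on heating it would change length more than the nickel alloy if both were free. The rigid plates force a common final length, so the stainless steel is put into compression and the nickel alloy into tension, with equal and opposite forces P (no external load).
Setting the final lengths equal and cancelling L: (α₁ − α₂)ΔT = P/(A₁E₁) + P/(A₂E₂).
|α₁ − α₂|·ΔT = 3.8×10⁻⁶ × 49 = 0.0001862.
1/(A₁E₁) + 1/(A₂E₂) = 1/(2150×199×10³) + 1/(2400×205×10³) = 4.37×10⁻⁹ N⁻¹.
So P = 0.0001862 / 4.37×10⁻⁹ = 42.61 kN.

P ≈ 42.6 kN (compressive in the stainless steel)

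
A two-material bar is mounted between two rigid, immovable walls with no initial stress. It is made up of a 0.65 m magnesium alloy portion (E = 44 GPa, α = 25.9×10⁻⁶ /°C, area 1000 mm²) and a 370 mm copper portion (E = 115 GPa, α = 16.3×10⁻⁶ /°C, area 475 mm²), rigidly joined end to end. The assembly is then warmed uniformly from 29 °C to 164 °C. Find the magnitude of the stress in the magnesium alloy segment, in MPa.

With the walls removed the bar would change length by δ_free = Σ αᵢΔT Lᵢ = 25.9×10⁻⁶×135×650 + 16.3×10⁻⁶×135×370 = 3.087 mm.
The walls prevent any net length change, so an axial force P (same in every segment) develops. Compatibility: P · Σ Lᵢ/(AᵢEᵢ) = δ_free.
Σ Lᵢ/(AᵢEᵢ) = 650/(1000×44×10³) + 370/(475×115×10³) = 2.155×10⁻⁵ mm/N.
So P = 3.087 / 2.155×10⁻⁵ = 143.3 kN, compressive.
σ_{magnesium alloy} = P / A = 143300 / 1000 = 143.3 MPa.

σ ≈ 143 MPa (compressive)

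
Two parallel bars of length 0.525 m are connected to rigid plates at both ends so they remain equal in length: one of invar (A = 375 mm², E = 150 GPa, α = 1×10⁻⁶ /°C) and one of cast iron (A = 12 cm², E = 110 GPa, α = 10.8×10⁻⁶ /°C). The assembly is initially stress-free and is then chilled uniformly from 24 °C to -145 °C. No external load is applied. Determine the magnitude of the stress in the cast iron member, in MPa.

σ ≈ 54.4 MPa (tensile)

Equilibrium of a rigid end plate with no external load gives equal and opposite internal forces ±P in the two members. Since α_{cast iron} > α_{invar}, cooling drives the cast iron into tension and the invar into compression.
Compatibility of the two members (thermal + elastic change equal): (α₁ − α₂)ΔT = P·[1/(A₁E₁) + 1/(A₂E₂)].
|α₁ − α₂|·ΔT = 9.8×10⁻⁶ × 169 = 0.001656.
1/(A₁E₁) + 1/(A₂E₂) = 1/(375×150×10³) + 1/(1200×110×10³) = 2.535×10⁻⁸ N⁻¹.
So P = 0.001656 / 2.535×10⁻⁸ = 65.32 kN.
σ_{cast iron} = P/A₂ = 65320/1200 = 54.44 MPa, tensile.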